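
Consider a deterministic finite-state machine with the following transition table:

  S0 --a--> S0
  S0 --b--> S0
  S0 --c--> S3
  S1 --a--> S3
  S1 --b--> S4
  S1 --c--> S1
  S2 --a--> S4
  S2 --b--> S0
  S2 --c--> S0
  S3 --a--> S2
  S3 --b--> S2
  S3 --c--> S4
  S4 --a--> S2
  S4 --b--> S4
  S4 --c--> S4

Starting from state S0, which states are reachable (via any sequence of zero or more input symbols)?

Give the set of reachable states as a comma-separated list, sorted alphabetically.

Answer: S0, S2, S3, S4

Derivation:
BFS from S0:
  visit S0: S0--a-->S0 (seen), S0--b-->S0 (seen), S0--c-->S3 (new)
  visit S3: S3--a-->S2 (new), S3--b-->S2 (seen), S3--c-->S4 (new)
  visit S2: S2--a-->S4 (seen), S2--b-->S0 (seen), S2--c-->S0 (seen)
  visit S4: S4--a-->S2 (seen), S4--b-->S4 (seen), S4--c-->S4 (seen)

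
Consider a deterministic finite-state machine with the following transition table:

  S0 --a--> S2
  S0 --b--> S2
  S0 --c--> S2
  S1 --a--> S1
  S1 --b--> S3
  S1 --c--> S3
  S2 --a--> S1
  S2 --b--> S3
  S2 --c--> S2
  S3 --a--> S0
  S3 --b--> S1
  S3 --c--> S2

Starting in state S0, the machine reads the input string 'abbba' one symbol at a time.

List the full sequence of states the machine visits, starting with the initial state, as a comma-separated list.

Start: S0
  read 'a': S0 --a--> S2
  read 'b': S2 --b--> S3
  read 'b': S3 --b--> S1
  read 'b': S1 --b--> S3
  read 'a': S3 --a--> S0

Answer: S0, S2, S3, S1, S3, S0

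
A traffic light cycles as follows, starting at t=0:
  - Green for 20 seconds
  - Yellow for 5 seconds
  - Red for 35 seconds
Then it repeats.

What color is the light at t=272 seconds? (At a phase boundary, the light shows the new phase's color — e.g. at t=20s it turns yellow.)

Cycle length = 20 + 5 + 35 = 60s
t = 272, phase_t = 272 mod 60 = 32
32 >= 25 → RED

Answer: red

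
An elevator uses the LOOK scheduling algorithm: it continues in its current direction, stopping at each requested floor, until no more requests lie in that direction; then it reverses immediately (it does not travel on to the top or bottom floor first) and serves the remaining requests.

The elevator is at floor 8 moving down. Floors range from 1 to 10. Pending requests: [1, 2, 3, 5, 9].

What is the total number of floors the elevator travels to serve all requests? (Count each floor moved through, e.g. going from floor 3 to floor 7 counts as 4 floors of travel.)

Start at floor 8 moving down, LOOK stop order: [5, 3, 2, 1, 9]
  8 → 5: |5-8| = 3, total = 3
  5 → 3: |3-5| = 2, total = 5
  3 → 2: |2-3| = 1, total = 6
  2 → 1: |1-2| = 1, total = 7
  1 → 9: |9-1| = 8, total = 15

Answer: 15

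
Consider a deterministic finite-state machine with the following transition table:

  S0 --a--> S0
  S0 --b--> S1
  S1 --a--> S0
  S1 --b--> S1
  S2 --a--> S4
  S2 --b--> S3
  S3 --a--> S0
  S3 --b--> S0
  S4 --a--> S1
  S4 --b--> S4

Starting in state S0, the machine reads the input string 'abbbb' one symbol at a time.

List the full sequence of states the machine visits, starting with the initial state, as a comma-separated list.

Start: S0
  read 'a': S0 --a--> S0
  read 'b': S0 --b--> S1
  read 'b': S1 --b--> S1
  read 'b': S1 --b--> S1
  read 'b': S1 --b--> S1

Answer: S0, S0, S1, S1, S1, S1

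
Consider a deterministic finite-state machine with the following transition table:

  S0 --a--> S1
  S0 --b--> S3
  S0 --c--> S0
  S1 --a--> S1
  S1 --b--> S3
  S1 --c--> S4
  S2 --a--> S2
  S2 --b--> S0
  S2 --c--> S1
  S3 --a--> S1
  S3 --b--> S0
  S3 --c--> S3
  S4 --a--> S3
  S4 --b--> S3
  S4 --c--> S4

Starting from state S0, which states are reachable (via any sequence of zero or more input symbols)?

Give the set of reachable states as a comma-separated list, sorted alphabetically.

BFS from S0:
  visit S0: S0--a-->S1 (new), S0--b-->S3 (new), S0--c-->S0 (seen)
  visit S1: S1--a-->S1 (seen), S1--b-->S3 (seen), S1--c-->S4 (new)
  visit S3: S3--a-->S1 (seen), S3--b-->S0 (seen), S3--c-->S3 (seen)
  visit S4: S4--a-->S3 (seen), S4--b-->S3 (seen), S4--c-->S4 (seen)

Answer: S0, S1, S3, S4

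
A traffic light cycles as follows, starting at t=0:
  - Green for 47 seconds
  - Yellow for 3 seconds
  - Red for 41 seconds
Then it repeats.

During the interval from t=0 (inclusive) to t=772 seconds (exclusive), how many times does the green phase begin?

Answer: 9

Derivation:
Cycle = 47+3+41 = 91s
green phase starts at t = k*91 + 0 for k=0,1,2,...
Need k*91+0 < 772 → k < 8.484
k ∈ {0, ..., 8} → 9 starts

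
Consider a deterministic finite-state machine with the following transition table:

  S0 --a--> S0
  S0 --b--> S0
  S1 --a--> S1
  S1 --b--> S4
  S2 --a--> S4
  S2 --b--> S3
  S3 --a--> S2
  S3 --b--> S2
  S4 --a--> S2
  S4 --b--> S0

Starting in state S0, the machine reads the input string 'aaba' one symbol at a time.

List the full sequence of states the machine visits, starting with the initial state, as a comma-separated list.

Answer: S0, S0, S0, S0, S0

Derivation:
Start: S0
  read 'a': S0 --a--> S0
  read 'a': S0 --a--> S0
  read 'b': S0 --b--> S0
  read 'a': S0 --a--> S0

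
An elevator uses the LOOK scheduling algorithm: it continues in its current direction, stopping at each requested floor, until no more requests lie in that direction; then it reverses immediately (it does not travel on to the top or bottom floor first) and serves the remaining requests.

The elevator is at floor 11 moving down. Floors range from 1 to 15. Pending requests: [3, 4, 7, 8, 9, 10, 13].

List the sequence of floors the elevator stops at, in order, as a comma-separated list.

Current: 11, moving DOWN
Serve below first (descending): [10, 9, 8, 7, 4, 3]
Then reverse, serve above (ascending): [13]

Answer: 10, 9, 8, 7, 4, 3, 13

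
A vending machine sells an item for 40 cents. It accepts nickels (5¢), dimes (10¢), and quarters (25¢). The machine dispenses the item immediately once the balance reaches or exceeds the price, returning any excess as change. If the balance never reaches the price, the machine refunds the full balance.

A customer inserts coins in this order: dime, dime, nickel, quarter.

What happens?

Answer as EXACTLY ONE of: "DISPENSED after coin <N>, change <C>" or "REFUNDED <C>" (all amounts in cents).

Price: 40¢
Coin 1 (dime, 10¢): balance = 10¢
Coin 2 (dime, 10¢): balance = 20¢
Coin 3 (nickel, 5¢): balance = 25¢
Coin 4 (quarter, 25¢): balance = 50¢
  → balance >= price → DISPENSE, change = 50 - 40 = 10¢

Answer: DISPENSED after coin 4, change 10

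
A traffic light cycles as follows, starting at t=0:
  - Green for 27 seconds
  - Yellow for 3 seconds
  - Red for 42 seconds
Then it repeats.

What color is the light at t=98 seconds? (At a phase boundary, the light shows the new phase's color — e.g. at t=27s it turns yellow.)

Answer: green

Derivation:
Cycle length = 27 + 3 + 42 = 72s
t = 98, phase_t = 98 mod 72 = 26
26 < 27 (green end) → GREEN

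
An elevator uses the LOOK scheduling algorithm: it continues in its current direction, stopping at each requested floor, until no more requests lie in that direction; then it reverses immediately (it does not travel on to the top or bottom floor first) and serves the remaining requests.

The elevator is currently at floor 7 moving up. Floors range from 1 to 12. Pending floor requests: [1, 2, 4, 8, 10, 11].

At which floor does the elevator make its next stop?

Answer: 8

Derivation:
Current floor: 7, direction: up
Requests above: [8, 10, 11]
Requests below: [1, 2, 4]
Moving up and requests lie above → nearest above is min([8, 10, 11]) = 8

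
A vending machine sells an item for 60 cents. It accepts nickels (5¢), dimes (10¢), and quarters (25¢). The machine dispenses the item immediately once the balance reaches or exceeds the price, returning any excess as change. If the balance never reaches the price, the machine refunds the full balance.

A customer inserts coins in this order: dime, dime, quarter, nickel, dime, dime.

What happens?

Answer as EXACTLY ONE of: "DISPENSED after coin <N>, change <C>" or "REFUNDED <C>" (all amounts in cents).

Answer: DISPENSED after coin 5, change 0

Derivation:
Price: 60¢
Coin 1 (dime, 10¢): balance = 10¢
Coin 2 (dime, 10¢): balance = 20¢
Coin 3 (quarter, 25¢): balance = 45¢
Coin 4 (nickel, 5¢): balance = 50¢
Coin 5 (dime, 10¢): balance = 60¢
  → balance >= price → DISPENSE, change = 60 - 60 = 0¢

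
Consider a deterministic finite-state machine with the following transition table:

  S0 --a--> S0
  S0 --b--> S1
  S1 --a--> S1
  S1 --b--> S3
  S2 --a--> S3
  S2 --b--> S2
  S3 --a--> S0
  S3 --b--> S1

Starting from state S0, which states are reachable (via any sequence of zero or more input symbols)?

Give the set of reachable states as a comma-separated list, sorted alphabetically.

BFS from S0:
  visit S0: S0--a-->S0 (seen), S0--b-->S1 (new)
  visit S1: S1--a-->S1 (seen), S1--b-->S3 (new)
  visit S3: S3--a-->S0 (seen), S3--b-->S1 (seen)

Answer: S0, S1, S3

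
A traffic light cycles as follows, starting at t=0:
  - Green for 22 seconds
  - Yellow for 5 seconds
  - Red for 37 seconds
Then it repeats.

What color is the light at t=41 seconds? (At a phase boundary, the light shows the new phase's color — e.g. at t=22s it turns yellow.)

Cycle length = 22 + 5 + 37 = 64s
t = 41, phase_t = 41 mod 64 = 41
41 >= 27 → RED

Answer: red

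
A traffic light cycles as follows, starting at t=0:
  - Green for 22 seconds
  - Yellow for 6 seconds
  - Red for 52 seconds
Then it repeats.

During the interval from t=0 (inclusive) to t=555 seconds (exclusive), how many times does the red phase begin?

Answer: 7

Derivation:
Cycle = 22+6+52 = 80s
red phase starts at t = k*80 + 28 for k=0,1,2,...
Need k*80+28 < 555 → k < 6.588
k ∈ {0, ..., 6} → 7 starts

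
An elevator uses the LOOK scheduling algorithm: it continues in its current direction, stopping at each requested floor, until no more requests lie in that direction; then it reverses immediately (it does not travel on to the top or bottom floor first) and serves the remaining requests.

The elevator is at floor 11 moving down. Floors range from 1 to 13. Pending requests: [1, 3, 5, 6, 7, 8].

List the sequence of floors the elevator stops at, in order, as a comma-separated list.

Current: 11, moving DOWN
Serve below first (descending): [8, 7, 6, 5, 3, 1]
Then reverse, serve above (ascending): []

Answer: 8, 7, 6, 5, 3, 1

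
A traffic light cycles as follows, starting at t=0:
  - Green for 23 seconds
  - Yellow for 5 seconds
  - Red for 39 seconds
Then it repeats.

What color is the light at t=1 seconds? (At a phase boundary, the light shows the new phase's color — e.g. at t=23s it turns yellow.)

Cycle length = 23 + 5 + 39 = 67s
t = 1, phase_t = 1 mod 67 = 1
1 < 23 (green end) → GREEN

Answer: green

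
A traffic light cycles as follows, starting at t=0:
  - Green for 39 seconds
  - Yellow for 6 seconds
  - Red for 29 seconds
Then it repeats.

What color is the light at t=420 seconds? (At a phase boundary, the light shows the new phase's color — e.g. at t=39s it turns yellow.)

Answer: red

Derivation:
Cycle length = 39 + 6 + 29 = 74s
t = 420, phase_t = 420 mod 74 = 50
50 >= 45 → RED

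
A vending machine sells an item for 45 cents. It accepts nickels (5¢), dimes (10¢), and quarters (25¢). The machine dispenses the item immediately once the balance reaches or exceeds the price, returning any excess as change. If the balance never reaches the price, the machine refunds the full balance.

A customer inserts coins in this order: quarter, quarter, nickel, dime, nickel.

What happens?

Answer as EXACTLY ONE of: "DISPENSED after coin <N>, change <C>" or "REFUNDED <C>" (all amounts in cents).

Price: 45¢
Coin 1 (quarter, 25¢): balance = 25¢
Coin 2 (quarter, 25¢): balance = 50¢
  → balance >= price → DISPENSE, change = 50 - 45 = 5¢

Answer: DISPENSED after coin 2, change 5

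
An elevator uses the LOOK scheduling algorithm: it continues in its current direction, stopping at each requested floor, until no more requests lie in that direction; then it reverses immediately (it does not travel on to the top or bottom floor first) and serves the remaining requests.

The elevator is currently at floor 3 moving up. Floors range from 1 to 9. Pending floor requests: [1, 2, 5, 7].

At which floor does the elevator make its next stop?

Answer: 5

Derivation:
Current floor: 3, direction: up
Requests above: [5, 7]
Requests below: [1, 2]
Moving up and requests lie above → nearest above is min([5, 7]) = 5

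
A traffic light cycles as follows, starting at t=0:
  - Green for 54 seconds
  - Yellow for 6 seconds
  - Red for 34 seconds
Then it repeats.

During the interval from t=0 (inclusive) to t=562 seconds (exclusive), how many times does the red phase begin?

Answer: 6

Derivation:
Cycle = 54+6+34 = 94s
red phase starts at t = k*94 + 60 for k=0,1,2,...
Need k*94+60 < 562 → k < 5.340
k ∈ {0, ..., 5} → 6 starts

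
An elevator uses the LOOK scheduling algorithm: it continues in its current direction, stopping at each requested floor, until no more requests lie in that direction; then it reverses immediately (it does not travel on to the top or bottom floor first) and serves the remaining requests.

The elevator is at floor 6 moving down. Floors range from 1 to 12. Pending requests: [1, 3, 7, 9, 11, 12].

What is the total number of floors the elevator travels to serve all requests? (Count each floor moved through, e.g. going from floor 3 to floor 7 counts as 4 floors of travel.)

Answer: 16

Derivation:
Start at floor 6 moving down, LOOK stop order: [3, 1, 7, 9, 11, 12]
  6 → 3: |3-6| = 3, total = 3
  3 → 1: |1-3| = 2, total = 5
  1 → 7: |7-1| = 6, total = 11
  7 → 9: |9-7| = 2, total = 13
  9 → 11: |11-9| = 2, total = 15
  11 → 12: |12-11| = 1, total = 16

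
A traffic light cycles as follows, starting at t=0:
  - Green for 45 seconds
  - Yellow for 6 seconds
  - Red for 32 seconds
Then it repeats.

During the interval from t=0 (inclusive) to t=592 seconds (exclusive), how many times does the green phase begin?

Cycle = 45+6+32 = 83s
green phase starts at t = k*83 + 0 for k=0,1,2,...
Need k*83+0 < 592 → k < 7.133
k ∈ {0, ..., 7} → 8 starts

Answer: 8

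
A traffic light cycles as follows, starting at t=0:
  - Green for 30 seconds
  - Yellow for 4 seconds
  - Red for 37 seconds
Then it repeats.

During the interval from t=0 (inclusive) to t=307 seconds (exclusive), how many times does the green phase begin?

Answer: 5

Derivation:
Cycle = 30+4+37 = 71s
green phase starts at t = k*71 + 0 for k=0,1,2,...
Need k*71+0 < 307 → k < 4.324
k ∈ {0, ..., 4} → 5 starts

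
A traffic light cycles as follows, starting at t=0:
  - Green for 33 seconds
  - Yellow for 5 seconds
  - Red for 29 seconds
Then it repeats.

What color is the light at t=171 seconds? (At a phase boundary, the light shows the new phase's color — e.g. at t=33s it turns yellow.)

Cycle length = 33 + 5 + 29 = 67s
t = 171, phase_t = 171 mod 67 = 37
33 <= 37 < 38 (yellow end) → YELLOW

Answer: yellow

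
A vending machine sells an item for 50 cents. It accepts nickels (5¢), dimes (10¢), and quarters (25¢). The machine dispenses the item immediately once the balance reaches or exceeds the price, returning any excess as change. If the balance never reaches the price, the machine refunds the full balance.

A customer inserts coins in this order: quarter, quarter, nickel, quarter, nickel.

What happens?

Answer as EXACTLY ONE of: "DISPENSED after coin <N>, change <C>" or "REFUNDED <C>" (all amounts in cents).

Price: 50¢
Coin 1 (quarter, 25¢): balance = 25¢
Coin 2 (quarter, 25¢): balance = 50¢
  → balance >= price → DISPENSE, change = 50 - 50 = 0¢

Answer: DISPENSED after coin 2, change 0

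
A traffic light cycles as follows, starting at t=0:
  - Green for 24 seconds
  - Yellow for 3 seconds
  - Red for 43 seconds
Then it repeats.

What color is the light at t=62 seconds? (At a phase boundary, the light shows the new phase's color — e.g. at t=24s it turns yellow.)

Cycle length = 24 + 3 + 43 = 70s
t = 62, phase_t = 62 mod 70 = 62
62 >= 27 → RED

Answer: red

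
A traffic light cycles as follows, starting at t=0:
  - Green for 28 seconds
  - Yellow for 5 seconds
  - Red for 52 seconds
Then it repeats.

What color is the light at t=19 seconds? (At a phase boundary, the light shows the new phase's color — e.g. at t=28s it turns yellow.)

Answer: green

Derivation:
Cycle length = 28 + 5 + 52 = 85s
t = 19, phase_t = 19 mod 85 = 19
19 < 28 (green end) → GREEN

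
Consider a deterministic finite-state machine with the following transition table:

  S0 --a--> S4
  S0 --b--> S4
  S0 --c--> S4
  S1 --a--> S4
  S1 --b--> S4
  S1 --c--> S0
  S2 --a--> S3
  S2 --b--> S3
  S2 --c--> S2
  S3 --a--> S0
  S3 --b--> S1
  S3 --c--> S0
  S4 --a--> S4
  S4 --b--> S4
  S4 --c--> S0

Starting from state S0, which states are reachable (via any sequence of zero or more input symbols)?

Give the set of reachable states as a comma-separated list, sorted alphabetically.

BFS from S0:
  visit S0: S0--a-->S4 (new), S0--b-->S4 (seen), S0--c-->S4 (seen)
  visit S4: S4--a-->S4 (seen), S4--b-->S4 (seen), S4--c-->S0 (seen)

Answer: S0, S4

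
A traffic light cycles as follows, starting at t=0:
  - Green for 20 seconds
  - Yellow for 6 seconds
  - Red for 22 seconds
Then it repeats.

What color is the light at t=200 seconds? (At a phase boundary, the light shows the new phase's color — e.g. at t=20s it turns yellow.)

Cycle length = 20 + 6 + 22 = 48s
t = 200, phase_t = 200 mod 48 = 8
8 < 20 (green end) → GREEN

Answer: green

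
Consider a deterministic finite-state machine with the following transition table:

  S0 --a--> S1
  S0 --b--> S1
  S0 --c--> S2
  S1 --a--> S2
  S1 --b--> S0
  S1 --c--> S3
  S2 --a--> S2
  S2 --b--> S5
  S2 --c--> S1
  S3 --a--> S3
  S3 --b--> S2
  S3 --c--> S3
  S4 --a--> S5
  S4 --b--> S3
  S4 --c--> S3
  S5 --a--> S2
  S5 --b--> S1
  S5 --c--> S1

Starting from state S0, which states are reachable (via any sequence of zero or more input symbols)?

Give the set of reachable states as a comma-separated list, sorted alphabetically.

BFS from S0:
  visit S0: S0--a-->S1 (new), S0--b-->S1 (seen), S0--c-->S2 (new)
  visit S1: S1--a-->S2 (seen), S1--b-->S0 (seen), S1--c-->S3 (new)
  visit S2: S2--a-->S2 (seen), S2--b-->S5 (new), S2--c-->S1 (seen)
  visit S3: S3--a-->S3 (seen), S3--b-->S2 (seen), S3--c-->S3 (seen)
  visit S5: S5--a-->S2 (seen), S5--b-->S1 (seen), S5--c-->S1 (seen)

Answer: S0, S1, S2, S3, S5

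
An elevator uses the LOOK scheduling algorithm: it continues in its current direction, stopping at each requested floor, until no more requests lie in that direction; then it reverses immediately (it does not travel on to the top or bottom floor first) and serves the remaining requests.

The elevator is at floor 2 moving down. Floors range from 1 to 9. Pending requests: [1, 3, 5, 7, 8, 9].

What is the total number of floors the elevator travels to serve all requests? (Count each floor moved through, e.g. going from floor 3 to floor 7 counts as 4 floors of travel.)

Answer: 9

Derivation:
Start at floor 2 moving down, LOOK stop order: [1, 3, 5, 7, 8, 9]
  2 → 1: |1-2| = 1, total = 1
  1 → 3: |3-1| = 2, total = 3
  3 → 5: |5-3| = 2, total = 5
  5 → 7: |7-5| = 2, total = 7
  7 → 8: |8-7| = 1, total = 8
  8 → 9: |9-8| = 1, total = 9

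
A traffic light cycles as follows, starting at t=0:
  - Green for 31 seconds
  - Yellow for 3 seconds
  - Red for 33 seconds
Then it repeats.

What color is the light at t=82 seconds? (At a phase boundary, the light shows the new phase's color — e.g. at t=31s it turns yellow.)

Cycle length = 31 + 3 + 33 = 67s
t = 82, phase_t = 82 mod 67 = 15
15 < 31 (green end) → GREEN

Answer: green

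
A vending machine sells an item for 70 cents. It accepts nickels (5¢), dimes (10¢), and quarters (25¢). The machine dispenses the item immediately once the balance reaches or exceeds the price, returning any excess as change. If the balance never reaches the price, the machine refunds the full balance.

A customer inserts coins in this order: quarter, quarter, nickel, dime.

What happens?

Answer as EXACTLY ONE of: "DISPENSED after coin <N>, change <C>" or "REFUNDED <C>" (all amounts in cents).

Price: 70¢
Coin 1 (quarter, 25¢): balance = 25¢
Coin 2 (quarter, 25¢): balance = 50¢
Coin 3 (nickel, 5¢): balance = 55¢
Coin 4 (dime, 10¢): balance = 65¢
All coins inserted, balance 65¢ < price 70¢ → REFUND 65¢

Answer: REFUNDED 65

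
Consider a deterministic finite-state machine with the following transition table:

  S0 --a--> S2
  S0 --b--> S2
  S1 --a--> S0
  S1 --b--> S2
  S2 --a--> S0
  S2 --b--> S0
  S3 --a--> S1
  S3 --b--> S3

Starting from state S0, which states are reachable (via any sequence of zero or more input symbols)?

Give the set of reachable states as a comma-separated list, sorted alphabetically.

Answer: S0, S2

Derivation:
BFS from S0:
  visit S0: S0--a-->S2 (new), S0--b-->S2 (seen)
  visit S2: S2--a-->S0 (seen), S2--b-->S0 (seen)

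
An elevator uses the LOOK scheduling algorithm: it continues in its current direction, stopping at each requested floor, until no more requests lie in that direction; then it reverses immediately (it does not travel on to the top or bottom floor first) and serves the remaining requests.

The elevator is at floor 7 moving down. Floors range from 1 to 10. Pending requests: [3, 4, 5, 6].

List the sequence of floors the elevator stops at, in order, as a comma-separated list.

Answer: 6, 5, 4, 3

Derivation:
Current: 7, moving DOWN
Serve below first (descending): [6, 5, 4, 3]
Then reverse, serve above (ascending): []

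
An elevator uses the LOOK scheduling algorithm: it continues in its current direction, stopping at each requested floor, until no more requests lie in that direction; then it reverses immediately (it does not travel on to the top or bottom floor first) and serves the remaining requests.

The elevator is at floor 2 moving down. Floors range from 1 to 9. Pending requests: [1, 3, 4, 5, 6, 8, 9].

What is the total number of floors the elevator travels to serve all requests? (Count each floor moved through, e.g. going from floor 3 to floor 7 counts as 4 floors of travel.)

Start at floor 2 moving down, LOOK stop order: [1, 3, 4, 5, 6, 8, 9]
  2 → 1: |1-2| = 1, total = 1
  1 → 3: |3-1| = 2, total = 3
  3 → 4: |4-3| = 1, total = 4
  4 → 5: |5-4| = 1, total = 5
  5 → 6: |6-5| = 1, total = 6
  6 → 8: |8-6| = 2, total = 8
  8 → 9: |9-8| = 1, total = 9

Answer: 9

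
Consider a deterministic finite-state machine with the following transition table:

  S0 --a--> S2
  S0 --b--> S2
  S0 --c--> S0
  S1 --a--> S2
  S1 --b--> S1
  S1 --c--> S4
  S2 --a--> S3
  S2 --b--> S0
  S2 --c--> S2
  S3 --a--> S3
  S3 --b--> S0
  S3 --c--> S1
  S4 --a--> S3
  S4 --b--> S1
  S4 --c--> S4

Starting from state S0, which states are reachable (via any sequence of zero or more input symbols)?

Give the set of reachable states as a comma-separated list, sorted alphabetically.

BFS from S0:
  visit S0: S0--a-->S2 (new), S0--b-->S2 (seen), S0--c-->S0 (seen)
  visit S2: S2--a-->S3 (new), S2--b-->S0 (seen), S2--c-->S2 (seen)
  visit S3: S3--a-->S3 (seen), S3--b-->S0 (seen), S3--c-->S1 (new)
  visit S1: S1--a-->S2 (seen), S1--b-->S1 (seen), S1--c-->S4 (new)
  visit S4: S4--a-->S3 (seen), S4--b-->S1 (seen), S4--c-->S4 (seen)

Answer: S0, S1, S2, S3, S4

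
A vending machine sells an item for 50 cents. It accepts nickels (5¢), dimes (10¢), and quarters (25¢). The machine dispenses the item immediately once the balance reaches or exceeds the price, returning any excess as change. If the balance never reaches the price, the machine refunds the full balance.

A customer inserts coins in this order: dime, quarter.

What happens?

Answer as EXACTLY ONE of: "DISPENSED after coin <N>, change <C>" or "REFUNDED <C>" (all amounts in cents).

Price: 50¢
Coin 1 (dime, 10¢): balance = 10¢
Coin 2 (quarter, 25¢): balance = 35¢
All coins inserted, balance 35¢ < price 50¢ → REFUND 35¢

Answer: REFUNDED 35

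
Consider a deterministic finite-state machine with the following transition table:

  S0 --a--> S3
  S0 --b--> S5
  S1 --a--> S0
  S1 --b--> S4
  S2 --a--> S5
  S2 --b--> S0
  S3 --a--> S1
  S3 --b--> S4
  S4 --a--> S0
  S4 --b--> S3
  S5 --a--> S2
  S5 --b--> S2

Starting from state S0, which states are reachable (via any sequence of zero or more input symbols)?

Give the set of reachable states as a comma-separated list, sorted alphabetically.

Answer: S0, S1, S2, S3, S4, S5

Derivation:
BFS from S0:
  visit S0: S0--a-->S3 (new), S0--b-->S5 (new)
  visit S3: S3--a-->S1 (new), S3--b-->S4 (new)
  visit S5: S5--a-->S2 (new), S5--b-->S2 (seen)
  visit S1: S1--a-->S0 (seen), S1--b-->S4 (seen)
  visit S4: S4--a-->S0 (seen), S4--b-->S3 (seen)
  visit S2: S2--a-->S5 (seen), S2--b-->S0 (seen)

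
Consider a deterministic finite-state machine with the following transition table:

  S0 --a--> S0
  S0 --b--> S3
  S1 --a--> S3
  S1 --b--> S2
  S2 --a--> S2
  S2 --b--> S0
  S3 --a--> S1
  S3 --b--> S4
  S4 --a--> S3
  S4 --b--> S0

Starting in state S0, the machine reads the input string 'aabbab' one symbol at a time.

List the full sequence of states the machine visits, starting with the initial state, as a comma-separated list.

Start: S0
  read 'a': S0 --a--> S0
  read 'a': S0 --a--> S0
  read 'b': S0 --b--> S3
  read 'b': S3 --b--> S4
  read 'a': S4 --a--> S3
  read 'b': S3 --b--> S4

Answer: S0, S0, S0, S3, S4, S3, S4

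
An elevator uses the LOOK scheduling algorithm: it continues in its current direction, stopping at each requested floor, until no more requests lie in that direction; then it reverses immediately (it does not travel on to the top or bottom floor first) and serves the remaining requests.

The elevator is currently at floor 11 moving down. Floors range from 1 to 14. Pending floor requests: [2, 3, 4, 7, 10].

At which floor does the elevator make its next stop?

Answer: 10

Derivation:
Current floor: 11, direction: down
Requests above: []
Requests below: [2, 3, 4, 7, 10]
Moving down and requests lie below → nearest below is max([2, 3, 4, 7, 10]) = 10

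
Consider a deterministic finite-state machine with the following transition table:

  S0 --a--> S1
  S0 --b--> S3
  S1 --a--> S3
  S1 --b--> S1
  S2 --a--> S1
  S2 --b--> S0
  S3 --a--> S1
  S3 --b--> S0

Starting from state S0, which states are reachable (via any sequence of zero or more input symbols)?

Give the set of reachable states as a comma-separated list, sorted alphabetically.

BFS from S0:
  visit S0: S0--a-->S1 (new), S0--b-->S3 (new)
  visit S1: S1--a-->S3 (seen), S1--b-->S1 (seen)
  visit S3: S3--a-->S1 (seen), S3--b-->S0 (seen)

Answer: S0, S1, S3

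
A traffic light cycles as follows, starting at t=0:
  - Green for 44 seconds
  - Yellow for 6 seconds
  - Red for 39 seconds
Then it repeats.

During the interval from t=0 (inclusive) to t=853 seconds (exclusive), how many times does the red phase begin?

Cycle = 44+6+39 = 89s
red phase starts at t = k*89 + 50 for k=0,1,2,...
Need k*89+50 < 853 → k < 9.022
k ∈ {0, ..., 9} → 10 starts

Answer: 10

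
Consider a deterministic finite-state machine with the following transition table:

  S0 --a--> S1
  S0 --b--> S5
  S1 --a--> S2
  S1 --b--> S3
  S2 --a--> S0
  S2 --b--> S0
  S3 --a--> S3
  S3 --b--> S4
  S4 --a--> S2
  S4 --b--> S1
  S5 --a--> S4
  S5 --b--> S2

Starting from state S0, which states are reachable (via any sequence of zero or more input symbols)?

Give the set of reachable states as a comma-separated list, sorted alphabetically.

Answer: S0, S1, S2, S3, S4, S5

Derivation:
BFS from S0:
  visit S0: S0--a-->S1 (new), S0--b-->S5 (new)
  visit S1: S1--a-->S2 (new), S1--b-->S3 (new)
  visit S5: S5--a-->S4 (new), S5--b-->S2 (seen)
  visit S2: S2--a-->S0 (seen), S2--b-->S0 (seen)
  visit S3: S3--a-->S3 (seen), S3--b-->S4 (seen)
  visit S4: S4--a-->S2 (seen), S4--b-->S1 (seen)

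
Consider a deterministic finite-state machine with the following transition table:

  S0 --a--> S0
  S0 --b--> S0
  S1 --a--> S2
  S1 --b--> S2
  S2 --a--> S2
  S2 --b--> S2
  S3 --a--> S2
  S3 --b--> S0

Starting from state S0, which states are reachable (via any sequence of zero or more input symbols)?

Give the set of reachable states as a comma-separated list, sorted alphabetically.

BFS from S0:
  visit S0: S0--a-->S0 (seen), S0--b-->S0 (seen)

Answer: S0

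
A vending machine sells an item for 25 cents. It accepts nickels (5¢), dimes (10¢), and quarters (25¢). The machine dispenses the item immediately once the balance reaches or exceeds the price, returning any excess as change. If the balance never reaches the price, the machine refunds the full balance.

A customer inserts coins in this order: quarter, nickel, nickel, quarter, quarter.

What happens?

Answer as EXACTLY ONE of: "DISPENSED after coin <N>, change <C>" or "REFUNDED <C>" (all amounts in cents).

Price: 25¢
Coin 1 (quarter, 25¢): balance = 25¢
  → balance >= price → DISPENSE, change = 25 - 25 = 0¢

Answer: DISPENSED after coin 1, change 0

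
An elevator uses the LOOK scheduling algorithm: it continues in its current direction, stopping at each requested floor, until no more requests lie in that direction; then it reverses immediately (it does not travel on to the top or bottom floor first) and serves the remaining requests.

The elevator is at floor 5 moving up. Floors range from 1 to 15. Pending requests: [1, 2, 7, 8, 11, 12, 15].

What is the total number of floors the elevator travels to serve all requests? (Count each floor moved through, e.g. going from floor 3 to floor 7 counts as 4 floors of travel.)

Start at floor 5 moving up, LOOK stop order: [7, 8, 11, 12, 15, 2, 1]
  5 → 7: |7-5| = 2, total = 2
  7 → 8: |8-7| = 1, total = 3
  8 → 11: |11-8| = 3, total = 6
  11 → 12: |12-11| = 1, total = 7
  12 → 15: |15-12| = 3, total = 10
  15 → 2: |2-15| = 13, total = 23
  2 → 1: |1-2| = 1, total = 24

Answer: 24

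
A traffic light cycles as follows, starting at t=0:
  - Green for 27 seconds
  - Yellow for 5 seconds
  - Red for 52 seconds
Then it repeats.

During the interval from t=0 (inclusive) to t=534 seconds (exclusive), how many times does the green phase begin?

Cycle = 27+5+52 = 84s
green phase starts at t = k*84 + 0 for k=0,1,2,...
Need k*84+0 < 534 → k < 6.357
k ∈ {0, ..., 6} → 7 starts

Answer: 7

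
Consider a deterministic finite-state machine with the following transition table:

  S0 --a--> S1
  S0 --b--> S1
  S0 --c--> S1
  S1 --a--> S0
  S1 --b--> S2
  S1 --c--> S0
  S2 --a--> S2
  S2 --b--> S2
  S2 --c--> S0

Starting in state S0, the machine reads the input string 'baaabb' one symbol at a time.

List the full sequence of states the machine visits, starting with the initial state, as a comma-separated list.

Start: S0
  read 'b': S0 --b--> S1
  read 'a': S1 --a--> S0
  read 'a': S0 --a--> S1
  read 'a': S1 --a--> S0
  read 'b': S0 --b--> S1
  read 'b': S1 --b--> S2

Answer: S0, S1, S0, S1, S0, S1, S2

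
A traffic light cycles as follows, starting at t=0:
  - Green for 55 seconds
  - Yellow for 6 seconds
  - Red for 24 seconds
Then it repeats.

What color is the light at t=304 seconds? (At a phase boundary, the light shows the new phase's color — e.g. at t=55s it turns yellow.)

Cycle length = 55 + 6 + 24 = 85s
t = 304, phase_t = 304 mod 85 = 49
49 < 55 (green end) → GREEN

Answer: green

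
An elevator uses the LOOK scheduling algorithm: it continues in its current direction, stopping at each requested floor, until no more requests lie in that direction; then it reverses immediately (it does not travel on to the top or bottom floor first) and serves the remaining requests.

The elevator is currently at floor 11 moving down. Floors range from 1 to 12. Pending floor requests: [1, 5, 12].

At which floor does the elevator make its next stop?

Current floor: 11, direction: down
Requests above: [12]
Requests below: [1, 5]
Moving down and requests lie below → nearest below is max([1, 5]) = 5

Answer: 5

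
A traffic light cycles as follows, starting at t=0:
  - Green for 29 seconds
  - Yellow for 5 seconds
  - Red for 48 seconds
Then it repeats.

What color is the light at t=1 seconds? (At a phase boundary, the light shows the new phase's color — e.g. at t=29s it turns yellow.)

Answer: green

Derivation:
Cycle length = 29 + 5 + 48 = 82s
t = 1, phase_t = 1 mod 82 = 1
1 < 29 (green end) → GREEN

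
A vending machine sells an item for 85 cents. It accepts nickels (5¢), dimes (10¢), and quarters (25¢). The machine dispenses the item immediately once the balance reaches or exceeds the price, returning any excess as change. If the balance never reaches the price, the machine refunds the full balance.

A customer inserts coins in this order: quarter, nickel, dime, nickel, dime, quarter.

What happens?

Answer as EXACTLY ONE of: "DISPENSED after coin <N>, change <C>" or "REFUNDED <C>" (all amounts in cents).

Answer: REFUNDED 80

Derivation:
Price: 85¢
Coin 1 (quarter, 25¢): balance = 25¢
Coin 2 (nickel, 5¢): balance = 30¢
Coin 3 (dime, 10¢): balance = 40¢
Coin 4 (nickel, 5¢): balance = 45¢
Coin 5 (dime, 10¢): balance = 55¢
Coin 6 (quarter, 25¢): balance = 80¢
All coins inserted, balance 80¢ < price 85¢ → REFUND 80¢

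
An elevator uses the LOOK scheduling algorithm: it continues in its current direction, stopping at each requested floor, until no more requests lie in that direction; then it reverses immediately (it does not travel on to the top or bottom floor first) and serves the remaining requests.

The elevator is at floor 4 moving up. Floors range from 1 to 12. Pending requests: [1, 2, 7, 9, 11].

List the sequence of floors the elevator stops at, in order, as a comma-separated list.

Current: 4, moving UP
Serve above first (ascending): [7, 9, 11]
Then reverse, serve below (descending): [2, 1]

Answer: 7, 9, 11, 2, 1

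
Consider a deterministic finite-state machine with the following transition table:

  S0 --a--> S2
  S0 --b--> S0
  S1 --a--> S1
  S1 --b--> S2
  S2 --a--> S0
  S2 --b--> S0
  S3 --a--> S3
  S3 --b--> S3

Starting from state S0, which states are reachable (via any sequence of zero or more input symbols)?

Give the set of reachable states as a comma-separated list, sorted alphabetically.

Answer: S0, S2

Derivation:
BFS from S0:
  visit S0: S0--a-->S2 (new), S0--b-->S0 (seen)
  visit S2: S2--a-->S0 (seen), S2--b-->S0 (seen)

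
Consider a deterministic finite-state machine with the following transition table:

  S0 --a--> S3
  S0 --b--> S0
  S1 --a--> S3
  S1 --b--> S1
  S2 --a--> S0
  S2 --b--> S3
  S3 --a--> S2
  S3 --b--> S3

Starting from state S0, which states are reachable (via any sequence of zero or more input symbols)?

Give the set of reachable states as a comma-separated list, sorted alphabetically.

Answer: S0, S2, S3

Derivation:
BFS from S0:
  visit S0: S0--a-->S3 (new), S0--b-->S0 (seen)
  visit S3: S3--a-->S2 (new), S3--b-->S3 (seen)
  visit S2: S2--a-->S0 (seen), S2--b-->S3 (seen)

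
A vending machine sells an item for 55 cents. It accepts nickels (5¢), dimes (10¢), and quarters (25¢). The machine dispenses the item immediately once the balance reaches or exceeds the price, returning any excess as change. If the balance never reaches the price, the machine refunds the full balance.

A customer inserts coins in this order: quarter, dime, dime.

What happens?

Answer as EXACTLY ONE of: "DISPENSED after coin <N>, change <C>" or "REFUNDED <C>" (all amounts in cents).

Price: 55¢
Coin 1 (quarter, 25¢): balance = 25¢
Coin 2 (dime, 10¢): balance = 35¢
Coin 3 (dime, 10¢): balance = 45¢
All coins inserted, balance 45¢ < price 55¢ → REFUND 45¢

Answer: REFUNDED 45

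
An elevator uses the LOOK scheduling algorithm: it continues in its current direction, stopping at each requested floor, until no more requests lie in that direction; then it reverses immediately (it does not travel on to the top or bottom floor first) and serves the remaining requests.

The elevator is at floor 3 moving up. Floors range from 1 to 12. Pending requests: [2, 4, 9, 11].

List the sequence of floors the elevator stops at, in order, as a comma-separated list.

Current: 3, moving UP
Serve above first (ascending): [4, 9, 11]
Then reverse, serve below (descending): [2]

Answer: 4, 9, 11, 2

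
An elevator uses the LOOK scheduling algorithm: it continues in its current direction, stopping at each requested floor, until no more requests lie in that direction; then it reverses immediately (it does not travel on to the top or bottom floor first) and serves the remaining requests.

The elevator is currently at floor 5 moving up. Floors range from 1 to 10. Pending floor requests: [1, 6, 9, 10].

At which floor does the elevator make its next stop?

Current floor: 5, direction: up
Requests above: [6, 9, 10]
Requests below: [1]
Moving up and requests lie above → nearest above is min([6, 9, 10]) = 6

Answer: 6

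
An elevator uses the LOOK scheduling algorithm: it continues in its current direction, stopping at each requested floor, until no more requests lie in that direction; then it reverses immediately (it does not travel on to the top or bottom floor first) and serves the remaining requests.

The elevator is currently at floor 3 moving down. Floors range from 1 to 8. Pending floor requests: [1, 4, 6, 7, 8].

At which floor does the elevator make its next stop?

Current floor: 3, direction: down
Requests above: [4, 6, 7, 8]
Requests below: [1]
Moving down and requests lie below → nearest below is max([1]) = 1

Answer: 1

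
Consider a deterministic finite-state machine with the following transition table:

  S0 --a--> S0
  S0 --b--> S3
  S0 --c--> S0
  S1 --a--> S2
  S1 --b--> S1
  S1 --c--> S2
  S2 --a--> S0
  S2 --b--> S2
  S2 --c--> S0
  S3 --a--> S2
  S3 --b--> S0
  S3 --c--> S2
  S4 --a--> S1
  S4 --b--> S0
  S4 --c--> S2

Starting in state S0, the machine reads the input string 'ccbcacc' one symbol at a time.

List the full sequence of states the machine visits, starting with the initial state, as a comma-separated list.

Answer: S0, S0, S0, S3, S2, S0, S0, S0

Derivation:
Start: S0
  read 'c': S0 --c--> S0
  read 'c': S0 --c--> S0
  read 'b': S0 --b--> S3
  read 'c': S3 --c--> S2
  read 'a': S2 --a--> S0
  read 'c': S0 --c--> S0
  read 'c': S0 --c--> S0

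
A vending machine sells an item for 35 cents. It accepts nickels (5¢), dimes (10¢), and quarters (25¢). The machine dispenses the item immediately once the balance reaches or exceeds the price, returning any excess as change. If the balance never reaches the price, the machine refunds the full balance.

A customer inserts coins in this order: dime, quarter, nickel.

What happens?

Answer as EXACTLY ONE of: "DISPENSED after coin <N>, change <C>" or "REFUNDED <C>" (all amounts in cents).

Price: 35¢
Coin 1 (dime, 10¢): balance = 10¢
Coin 2 (quarter, 25¢): balance = 35¢
  → balance >= price → DISPENSE, change = 35 - 35 = 0¢

Answer: DISPENSED after coin 2, change 0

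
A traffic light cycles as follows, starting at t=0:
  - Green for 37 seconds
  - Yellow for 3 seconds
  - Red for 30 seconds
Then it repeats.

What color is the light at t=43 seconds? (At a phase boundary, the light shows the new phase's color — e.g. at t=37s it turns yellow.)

Cycle length = 37 + 3 + 30 = 70s
t = 43, phase_t = 43 mod 70 = 43
43 >= 40 → RED

Answer: red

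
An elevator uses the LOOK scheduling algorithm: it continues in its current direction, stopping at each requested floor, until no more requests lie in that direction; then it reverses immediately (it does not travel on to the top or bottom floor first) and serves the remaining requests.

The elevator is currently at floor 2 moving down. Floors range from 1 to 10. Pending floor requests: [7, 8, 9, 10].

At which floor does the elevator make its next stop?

Answer: 7

Derivation:
Current floor: 2, direction: down
Requests above: [7, 8, 9, 10]
Requests below: []
Moving down but no requests below → reverse; nearest above is min([7, 8, 9, 10]) = 7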